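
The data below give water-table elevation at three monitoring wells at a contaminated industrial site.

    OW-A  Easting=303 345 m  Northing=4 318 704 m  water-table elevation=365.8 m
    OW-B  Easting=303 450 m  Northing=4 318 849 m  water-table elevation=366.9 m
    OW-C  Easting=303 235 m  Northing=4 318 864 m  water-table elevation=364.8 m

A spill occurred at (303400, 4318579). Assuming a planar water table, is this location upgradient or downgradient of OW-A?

Taking OW-A as reference: OW-B−OW-A = (105, 145, +1.1); OW-C−OW-A = (-110, 160, -1.0).
Determinant of the coordinate differences = 105·160 − (-110)·145 = 32750.
∂h/∂x = [(+1.1)·160 − (-1.0)·145] / 32750 = +0.009802
∂h/∂y = [105·(-1.0) − (-110)·(+1.1)] / 32750 = +0.0004885
Head at (303400, 4318579) = 365.8 + (+0.009802)·(55) + (+0.0004885)·(-125) = 366.28 m.
That is higher than the 365.8 m at OW-A, so the point is upgradient.

upgradient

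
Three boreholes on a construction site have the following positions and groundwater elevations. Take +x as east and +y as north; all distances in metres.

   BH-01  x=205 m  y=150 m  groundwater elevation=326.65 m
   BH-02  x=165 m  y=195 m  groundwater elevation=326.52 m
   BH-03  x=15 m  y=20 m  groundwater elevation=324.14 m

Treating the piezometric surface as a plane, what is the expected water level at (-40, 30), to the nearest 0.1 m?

Differences from BH-01: to BH-02 (Δx, Δy, Δh) = (-40, 45, -0.13); to BH-03 = (-190, -130, -2.51).
Determinant of the coordinate differences = (-40)·(-130) − (-190)·45 = 13750.
∂h/∂x = [(-0.13)·(-130) − (-2.51)·45] / 13750 = +0.009444
∂h/∂y = [(-40)·(-2.51) − (-190)·(-0.13)] / 13750 = +0.005505
h(-40, 30) = 326.65 + (+0.009444)·(-245) + (+0.005505)·(-120) = 326.65 -2.314 -0.661 = 323.676 m.

323.7 m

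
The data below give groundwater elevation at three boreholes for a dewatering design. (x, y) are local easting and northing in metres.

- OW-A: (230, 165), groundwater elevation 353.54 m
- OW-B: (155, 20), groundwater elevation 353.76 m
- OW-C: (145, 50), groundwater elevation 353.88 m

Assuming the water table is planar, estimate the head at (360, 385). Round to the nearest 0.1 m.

With h = a·x + b·y + c and OW-A as origin, the differences give:
  (-75)·a + (-145)·b = +0.22
  (-85)·a + (-115)·b = +0.34
Eliminate b (×(-115) and ×(-145), subtract): -3700·a = 24.000 → a = ∂h/∂x = -0.006486
Back-substitute: b = ∂h/∂y = +0.001838.
h(360, 385) = 353.54 + (-0.006486)·(130) + (+0.001838)·(220) = 353.54 -0.843 +0.404 = 353.101 m.

353.1 m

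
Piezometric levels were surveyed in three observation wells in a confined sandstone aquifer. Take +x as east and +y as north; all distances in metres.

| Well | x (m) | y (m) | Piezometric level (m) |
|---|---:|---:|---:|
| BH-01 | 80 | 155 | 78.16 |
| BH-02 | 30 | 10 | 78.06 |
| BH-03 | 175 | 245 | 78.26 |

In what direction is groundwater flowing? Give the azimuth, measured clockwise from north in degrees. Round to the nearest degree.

231°

Taking BH-01 as reference: BH-02−BH-01 = (-50, -145, -0.10); BH-03−BH-01 = (95, 90, +0.10).
Determinant of the coordinate differences = (-50)·90 − 95·(-145) = 9275.
∂h/∂x = [(-0.10)·90 − (+0.10)·(-145)] / 9275 = +0.0005930
∂h/∂y = [(-50)·(+0.10) − 95·(-0.10)] / 9275 = +0.0004852
Flow direction (−∇h) has components (-0.0005930 E, -0.0004852 N).
Azimuth = atan2(E, N) = atan2(-0.0005930, -0.0004852) = 230.7° ≈ 231°.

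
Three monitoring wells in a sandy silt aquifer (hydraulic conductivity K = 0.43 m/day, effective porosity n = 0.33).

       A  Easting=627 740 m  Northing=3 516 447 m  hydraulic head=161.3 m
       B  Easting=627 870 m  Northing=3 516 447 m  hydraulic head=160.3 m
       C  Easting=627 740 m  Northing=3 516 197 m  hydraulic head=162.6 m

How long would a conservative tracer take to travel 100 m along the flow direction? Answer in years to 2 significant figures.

23 years

∂h/∂x = (160.3 − 161.3) / (627870 − 627740) = -0.007692
∂h/∂y = (162.6 − 161.3) / (3516197 − 3516447) = -0.005200
|∇h| = √(-0.007692² + -0.005200²) = 0.009285
Seepage velocity v = K·i/n = 0.43 × 0.009285 / 0.33 = 0.0121 m/day.
t = 100 / 0.0121 = 8264 days = 22.6 years.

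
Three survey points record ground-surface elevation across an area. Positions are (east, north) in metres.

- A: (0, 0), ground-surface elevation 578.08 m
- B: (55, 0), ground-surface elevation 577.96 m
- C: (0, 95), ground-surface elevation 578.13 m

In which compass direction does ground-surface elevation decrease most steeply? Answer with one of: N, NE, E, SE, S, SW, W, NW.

E

∂z/∂x = (577.96 − 578.08) / (55 − 0) = -0.002182
∂z/∂y = (578.13 − 578.08) / (95 − 0) = +0.0005263
Steepest decrease is along −∇f = (+0.002182 E, -0.0005263 N) → east.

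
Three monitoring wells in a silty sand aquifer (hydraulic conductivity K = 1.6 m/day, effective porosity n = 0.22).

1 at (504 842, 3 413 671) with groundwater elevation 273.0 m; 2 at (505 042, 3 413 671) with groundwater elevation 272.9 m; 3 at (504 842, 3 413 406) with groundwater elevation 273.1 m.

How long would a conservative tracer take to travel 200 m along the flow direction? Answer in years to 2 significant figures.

∂h/∂x = (272.9 − 273.0) / (505042 − 504842) = -0.0005000
∂h/∂y = (273.1 − 273.0) / (3413406 − 3413671) = -0.0003774
|∇h| = √(-0.0005000² + -0.0003774²) = 0.0006264
Seepage velocity v = K·i/n = 1.6 × 0.0006264 / 0.22 = 0.004556 m/day.
t = 200 / 0.004556 = 4.39e+04 days = 120 years.

120 years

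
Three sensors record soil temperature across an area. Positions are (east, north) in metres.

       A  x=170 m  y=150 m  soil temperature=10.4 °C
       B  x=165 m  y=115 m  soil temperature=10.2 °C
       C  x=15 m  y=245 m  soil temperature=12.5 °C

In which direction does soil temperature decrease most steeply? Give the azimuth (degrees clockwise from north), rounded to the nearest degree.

127°

With T = a·x + b·y + c and A as origin, the differences give:
  (-5)·a + (-35)·b = -0.2
  (-155)·a + 95·b = +2.1
Eliminate b (×95 and ×(-35), subtract): -5900·a = 54.50 → a = ∂T/∂x = -0.009237
Back-substitute: b = ∂T/∂y = +0.007034.
Steepest decrease is along −∇f: components (+0.009237 E, -0.007034 N).
Azimuth = atan2(+0.009237, -0.007034) = 127.3° ≈ 127°.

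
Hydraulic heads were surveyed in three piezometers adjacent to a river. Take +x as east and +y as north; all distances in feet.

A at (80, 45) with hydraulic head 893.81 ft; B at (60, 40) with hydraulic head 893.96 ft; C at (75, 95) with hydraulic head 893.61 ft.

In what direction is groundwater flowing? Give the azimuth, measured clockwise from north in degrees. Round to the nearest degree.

Differences from A: to B (Δx, Δy, Δh) = (-20, -5, +0.15); to C = (-5, 50, -0.20).
Solve a·Δx + b·Δy = Δh: det = (-20)·50 − (-5)·(-5) = -1025.
∂h/∂x = [(+0.15)·50 − (-0.20)·(-5)] / -1025 = -0.006341
∂h/∂y = [(-20)·(-0.20) − (-5)·(+0.15)] / -1025 = -0.004634
Flow direction (−∇h) has components (+0.006341 E, +0.004634 N).
Azimuth = atan2(E, N) = atan2(+0.006341, +0.004634) = 53.8° ≈ 054°.

054°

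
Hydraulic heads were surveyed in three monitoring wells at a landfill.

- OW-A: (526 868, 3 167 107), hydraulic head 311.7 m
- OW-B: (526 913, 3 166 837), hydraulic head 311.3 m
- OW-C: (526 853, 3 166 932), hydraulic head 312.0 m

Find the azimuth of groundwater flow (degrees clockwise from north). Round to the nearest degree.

Taking OW-A as reference: OW-B−OW-A = (45, -270, -0.4); OW-C−OW-A = (-15, -175, +0.3).
Determinant of the coordinate differences = 45·(-175) − (-15)·(-270) = -11925.
∂h/∂x = [(-0.4)·(-175) − (+0.3)·(-270)] / -11925 = -0.01266
∂h/∂y = [45·(+0.3) − (-15)·(-0.4)] / -11925 = -0.0006289
Flow direction (−∇h) has components (+0.01266 E, +0.0006289 N).
Azimuth = atan2(E, N) = atan2(+0.01266, +0.0006289) = 87.2° ≈ 087°.

087°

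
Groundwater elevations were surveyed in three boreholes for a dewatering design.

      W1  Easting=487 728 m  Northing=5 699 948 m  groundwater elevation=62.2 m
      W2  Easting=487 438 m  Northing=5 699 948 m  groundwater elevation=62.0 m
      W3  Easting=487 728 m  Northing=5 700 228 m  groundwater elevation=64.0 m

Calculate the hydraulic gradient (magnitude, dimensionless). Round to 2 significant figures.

0.0065

∂h/∂x = (62.0 − 62.2) / (487438 − 487728) = +0.0006897
∂h/∂y = (64.0 − 62.2) / (5700228 − 5699948) = +0.006429
|∇h| = √(0.0006897² + 0.006429²) = 0.006466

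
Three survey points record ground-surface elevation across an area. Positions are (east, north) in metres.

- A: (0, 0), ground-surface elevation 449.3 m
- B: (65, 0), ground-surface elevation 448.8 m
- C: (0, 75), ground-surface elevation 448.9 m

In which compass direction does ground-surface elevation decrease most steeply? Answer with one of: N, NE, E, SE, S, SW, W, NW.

∂z/∂x = (448.8 − 449.3) / (65 − 0) = -0.007692
∂z/∂y = (448.9 − 449.3) / (75 − 0) = -0.005333
Steepest decrease is along −∇f = (+0.007692 E, +0.005333 N) → northeast.

NE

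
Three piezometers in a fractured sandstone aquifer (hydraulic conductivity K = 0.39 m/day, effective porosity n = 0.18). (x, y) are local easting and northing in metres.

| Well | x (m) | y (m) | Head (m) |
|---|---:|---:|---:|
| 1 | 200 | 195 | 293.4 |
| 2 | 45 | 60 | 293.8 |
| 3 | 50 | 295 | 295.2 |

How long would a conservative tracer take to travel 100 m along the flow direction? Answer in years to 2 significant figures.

13 years

Differences from 1: to 2 (Δx, Δy, Δh) = (-155, -135, +0.4); to 3 = (-150, 100, +1.8).
Determinant of the coordinate differences = (-155)·100 − (-150)·(-135) = -35750.
∂h/∂x = [(+0.4)·100 − (+1.8)·(-135)] / -35750 = -0.007916
∂h/∂y = [(-155)·(+1.8) − (-150)·(+0.4)] / -35750 = +0.006126
|∇h| = √(-0.007916² + 0.006126²) = 0.01001
Seepage velocity v = K·i/n = 0.39 × 0.01001 / 0.18 = 0.02169 m/day.
t = 100 / 0.02169 = 4610 days = 12.6 years.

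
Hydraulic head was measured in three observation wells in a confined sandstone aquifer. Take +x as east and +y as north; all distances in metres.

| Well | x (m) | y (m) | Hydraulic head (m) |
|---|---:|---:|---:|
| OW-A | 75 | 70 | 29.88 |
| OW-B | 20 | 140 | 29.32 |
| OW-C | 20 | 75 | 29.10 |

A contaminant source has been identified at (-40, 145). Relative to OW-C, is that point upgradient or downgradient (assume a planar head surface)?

downgradient

With h = a·x + b·y + c and OW-A as origin, the differences give:
  (-55)·a + 70·b = -0.56
  (-55)·a + 5·b = -0.78
Eliminate b (×5 and ×70, subtract): 3575·a = 51.800 → a = ∂h/∂x = +0.01449
Back-substitute: b = ∂h/∂y = +0.003385.
Head at (-40, 145) = 29.88 + (+0.01449)·(-115) + (+0.003385)·(75) = 28.47 m.
That is lower than the 29.10 m at OW-C, so the point is downgradient.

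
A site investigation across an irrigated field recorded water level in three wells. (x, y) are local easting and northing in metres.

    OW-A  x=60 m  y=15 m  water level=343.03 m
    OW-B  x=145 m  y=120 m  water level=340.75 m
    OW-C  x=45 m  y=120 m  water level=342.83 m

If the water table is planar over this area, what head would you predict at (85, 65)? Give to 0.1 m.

342.3 m

Three-point gradient (reference OW-A): Δ to OW-B = (85, 105, -2.28), Δ to OW-C = (-15, 105, -0.20).
∂h/∂x = -0.02080, ∂h/∂y = -0.004876 (det = 10500).
h(85, 65) = 343.03 + (-0.02080)·(25) + (-0.004876)·(50) = 343.03 -0.520 -0.244 = 342.266 m.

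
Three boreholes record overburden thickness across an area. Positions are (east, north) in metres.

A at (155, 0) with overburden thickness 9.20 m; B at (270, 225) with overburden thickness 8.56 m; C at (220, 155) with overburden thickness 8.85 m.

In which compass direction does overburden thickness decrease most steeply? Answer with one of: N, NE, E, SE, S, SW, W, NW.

E

Three-point gradient (reference A): Δ to B = (115, 225, -0.64), Δ to C = (65, 155, -0.35).
∂d/∂x = -0.006391, ∂d/∂y = +0.0004219 (det = 3200).
Steepest decrease is along −∇f = (+0.006391 E, -0.0004219 N) → east.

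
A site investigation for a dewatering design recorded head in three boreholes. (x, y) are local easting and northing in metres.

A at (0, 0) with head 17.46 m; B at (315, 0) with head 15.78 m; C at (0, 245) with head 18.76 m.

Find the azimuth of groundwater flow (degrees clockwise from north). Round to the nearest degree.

135°

∂h/∂x = (15.78 − 17.46) / (315 − 0) = -0.005333
∂h/∂y = (18.76 − 17.46) / (245 − 0) = +0.005306
Flow direction (−∇h) has components (+0.005333 E, -0.005306 N).
Azimuth = atan2(E, N) = atan2(+0.005333, -0.005306) = 134.9° ≈ 135°.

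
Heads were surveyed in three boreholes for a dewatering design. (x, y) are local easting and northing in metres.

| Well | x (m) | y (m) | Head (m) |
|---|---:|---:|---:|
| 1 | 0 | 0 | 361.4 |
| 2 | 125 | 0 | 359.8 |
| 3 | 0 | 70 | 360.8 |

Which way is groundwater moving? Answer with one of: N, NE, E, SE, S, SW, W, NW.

NE

∂h/∂x = (359.8 − 361.4) / (125 − 0) = -0.01280
∂h/∂y = (360.8 − 361.4) / (70 − 0) = -0.008571
Flow = −∇h = (+0.01280 east, +0.008571 north), which points northeast.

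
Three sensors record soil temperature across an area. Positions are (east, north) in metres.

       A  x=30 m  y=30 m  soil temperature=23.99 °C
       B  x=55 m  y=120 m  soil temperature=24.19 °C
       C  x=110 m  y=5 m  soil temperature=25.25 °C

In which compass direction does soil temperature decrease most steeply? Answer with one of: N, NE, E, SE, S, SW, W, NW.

Differences from A: to B (Δx, Δy, Δh) = (25, 90, +0.20); to C = (80, -25, +1.26).
Determinant of the coordinate differences = 25·(-25) − 80·90 = -7825.
∂T/∂x = [(+0.20)·(-25) − (+1.26)·90] / -7825 = +0.01513
∂T/∂y = [25·(+1.26) − 80·(+0.20)] / -7825 = -0.001981
Steepest decrease is along −∇f = (-0.01513 E, +0.001981 N) → west.

W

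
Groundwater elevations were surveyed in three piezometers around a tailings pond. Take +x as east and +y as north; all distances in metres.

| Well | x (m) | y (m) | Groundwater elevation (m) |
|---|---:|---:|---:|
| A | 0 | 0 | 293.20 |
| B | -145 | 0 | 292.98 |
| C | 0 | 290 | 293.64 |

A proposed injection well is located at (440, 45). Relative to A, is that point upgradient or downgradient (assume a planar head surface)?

∂h/∂x = (292.98 − 293.20) / (-145 − 0) = +0.001517
∂h/∂y = (293.64 − 293.20) / (290 − 0) = +0.001517
Head at (440, 45) = 293.20 + (+0.001517)·(440) + (+0.001517)·(45) = 293.94 m.
That is higher than the 293.20 m at A, so the point is upgradient.

upgradient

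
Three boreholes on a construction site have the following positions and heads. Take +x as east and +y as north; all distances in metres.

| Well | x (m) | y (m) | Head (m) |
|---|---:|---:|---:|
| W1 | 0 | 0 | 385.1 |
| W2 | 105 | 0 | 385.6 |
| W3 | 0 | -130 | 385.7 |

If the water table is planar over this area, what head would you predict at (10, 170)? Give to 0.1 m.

384.4 m

∂h/∂x = (385.6 − 385.1) / (105 − 0) = +0.004762
∂h/∂y = (385.7 − 385.1) / (-130 − 0) = -0.004615
h(10, 170) = 385.1 + (+0.004762)·(10) + (-0.004615)·(170) = 385.1 +0.048 -0.785 = 384.363 m.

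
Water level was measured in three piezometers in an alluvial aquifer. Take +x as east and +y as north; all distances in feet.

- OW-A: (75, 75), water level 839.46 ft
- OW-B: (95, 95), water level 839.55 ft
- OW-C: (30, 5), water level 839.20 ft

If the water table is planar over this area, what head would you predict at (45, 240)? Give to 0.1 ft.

With h = a·x + b·y + c and OW-A as origin, the differences give:
  20·a + 20·b = +0.09
  (-45)·a + (-70)·b = -0.26
Eliminate b (×(-70) and ×20, subtract): -500·a = -1.100 → a = ∂h/∂x = +0.002200
Back-substitute: b = ∂h/∂y = +0.002300.
h(45, 240) = 839.46 + (+0.002200)·(-30) + (+0.002300)·(165) = 839.46 -0.066 +0.380 = 839.774 ft.

839.8 ft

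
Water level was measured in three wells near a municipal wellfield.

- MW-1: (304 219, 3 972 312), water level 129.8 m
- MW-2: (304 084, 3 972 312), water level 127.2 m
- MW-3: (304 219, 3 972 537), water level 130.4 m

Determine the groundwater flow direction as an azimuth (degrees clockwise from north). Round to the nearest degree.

262°

∂h/∂x = (127.2 − 129.8) / (304084 − 304219) = +0.01926
∂h/∂y = (130.4 − 129.8) / (3972537 − 3972312) = +0.002667
Flow direction (−∇h) has components (-0.01926 E, -0.002667 N).
Azimuth = atan2(E, N) = atan2(-0.01926, -0.002667) = 262.1° ≈ 262°.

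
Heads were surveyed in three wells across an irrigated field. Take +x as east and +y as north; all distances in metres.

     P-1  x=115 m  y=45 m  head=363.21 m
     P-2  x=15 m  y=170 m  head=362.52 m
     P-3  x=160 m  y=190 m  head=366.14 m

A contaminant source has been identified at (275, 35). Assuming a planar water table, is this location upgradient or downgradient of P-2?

upgradient

Three-point gradient (reference P-1): Δ to P-2 = (-100, 125, -0.69), Δ to P-3 = (45, 145, +2.93).
∂h/∂x = +0.02317, ∂h/∂y = +0.01302 (det = -20125).
Head at (275, 35) = 363.21 + (+0.02317)·(160) + (+0.01302)·(-10) = 366.79 m.
That is higher than the 362.52 m at P-2, so the point is upgradient.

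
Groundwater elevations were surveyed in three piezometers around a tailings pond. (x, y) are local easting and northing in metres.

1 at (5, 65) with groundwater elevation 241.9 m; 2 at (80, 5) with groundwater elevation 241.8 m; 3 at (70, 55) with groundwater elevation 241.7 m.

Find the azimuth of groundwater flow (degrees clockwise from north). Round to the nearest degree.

052°

Taking 1 as reference: 2−1 = (75, -60, -0.1); 3−1 = (65, -10, -0.2).
Determinant of the coordinate differences = 75·(-10) − 65·(-60) = 3150.
∂h/∂x = [(-0.1)·(-10) − (-0.2)·(-60)] / 3150 = -0.003492
∂h/∂y = [75·(-0.2) − 65·(-0.1)] / 3150 = -0.002698
Flow direction (−∇h) has components (+0.003492 E, +0.002698 N).
Azimuth = atan2(E, N) = atan2(+0.003492, +0.002698) = 52.3° ≈ 052°.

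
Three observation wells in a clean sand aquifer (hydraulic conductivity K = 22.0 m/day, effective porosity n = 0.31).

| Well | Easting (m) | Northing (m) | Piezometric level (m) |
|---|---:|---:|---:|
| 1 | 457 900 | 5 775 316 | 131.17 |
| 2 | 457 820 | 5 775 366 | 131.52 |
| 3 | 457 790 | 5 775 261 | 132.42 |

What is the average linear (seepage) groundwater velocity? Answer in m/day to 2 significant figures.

Taking 1 as reference: 2−1 = (-80, 50, +0.35); 3−1 = (-110, -55, +1.25).
Solve a·Δx + b·Δy = Δh: det = (-80)·(-55) − (-110)·50 = 9900.
∂h/∂x = [(+0.35)·(-55) − (+1.25)·50] / 9900 = -0.008258
∂h/∂y = [(-80)·(+1.25) − (-110)·(+0.35)] / 9900 = -0.006212
|∇h| = √(-0.008258² + -0.006212²) = 0.01033
Seepage velocity v = K·i/n = 22.0 × 0.01033 / 0.31 = 0.7331 m/day.

0.73 m/day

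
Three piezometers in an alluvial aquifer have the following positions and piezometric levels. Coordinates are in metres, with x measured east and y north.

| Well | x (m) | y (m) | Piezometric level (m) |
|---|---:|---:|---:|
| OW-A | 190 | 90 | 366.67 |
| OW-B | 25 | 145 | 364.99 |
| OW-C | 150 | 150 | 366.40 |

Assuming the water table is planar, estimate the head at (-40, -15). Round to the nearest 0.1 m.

With h = a·x + b·y + c and OW-A as origin, the differences give:
  (-165)·a + 55·b = -1.68
  (-40)·a + 60·b = -0.27
Eliminate b (×60 and ×55, subtract): -7700·a = -85.950 → a = ∂h/∂x = +0.01116
Back-substitute: b = ∂h/∂y = +0.002942.
h(-40, -15) = 366.67 + (+0.01116)·(-230) + (+0.002942)·(-105) = 366.67 -2.567 -0.309 = 363.794 m.

363.8 m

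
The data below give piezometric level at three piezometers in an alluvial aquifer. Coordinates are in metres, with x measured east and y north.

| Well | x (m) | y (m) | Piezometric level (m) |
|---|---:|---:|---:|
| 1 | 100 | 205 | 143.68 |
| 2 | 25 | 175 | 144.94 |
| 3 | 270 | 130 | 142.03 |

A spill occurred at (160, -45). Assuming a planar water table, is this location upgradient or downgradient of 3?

upgradient

Taking 1 as reference: 2−1 = (-75, -30, +1.26); 3−1 = (170, -75, -1.65).
Solve a·Δx + b·Δy = Δh: det = (-75)·(-75) − 170·(-30) = 10725.
∂h/∂x = [(+1.26)·(-75) − (-1.65)·(-30)] / 10725 = -0.01343
∂h/∂y = [(-75)·(-1.65) − 170·(+1.26)] / 10725 = -0.008434
Head at (160, -45) = 143.68 + (-0.01343)·(60) + (-0.008434)·(-250) = 144.98 m.
That is higher than the 142.03 m at 3, so the point is upgradient.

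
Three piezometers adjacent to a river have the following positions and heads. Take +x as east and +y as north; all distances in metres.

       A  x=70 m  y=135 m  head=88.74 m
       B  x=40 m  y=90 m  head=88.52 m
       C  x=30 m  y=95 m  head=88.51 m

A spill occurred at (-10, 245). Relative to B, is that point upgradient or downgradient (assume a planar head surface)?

Three-point gradient (reference A): Δ to B = (-30, -45, -0.22), Δ to C = (-40, -40, -0.23).
∂h/∂x = +0.002583, ∂h/∂y = +0.003167 (det = -600).
Head at (-10, 245) = 88.74 + (+0.002583)·(-80) + (+0.003167)·(110) = 88.88 m.
That is higher than the 88.52 m at B, so the point is upgradient.

upgradient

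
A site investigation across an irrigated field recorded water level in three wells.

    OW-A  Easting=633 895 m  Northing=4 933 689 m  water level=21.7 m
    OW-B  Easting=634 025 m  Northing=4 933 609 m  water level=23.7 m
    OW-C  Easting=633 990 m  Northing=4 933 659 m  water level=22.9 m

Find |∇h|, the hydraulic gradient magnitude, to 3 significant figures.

With h = a·x + b·y + c and OW-A as origin, the differences give:
  130·a + (-80)·b = +2.0
  95·a + (-30)·b = +1.2
Eliminate b (×(-30) and ×(-80), subtract): 3700·a = 36.00 → a = ∂h/∂x = +0.009730
Back-substitute: b = ∂h/∂y = -0.009189.
|∇h| = √(0.009730² + -0.009189²) = 0.01338

0.0134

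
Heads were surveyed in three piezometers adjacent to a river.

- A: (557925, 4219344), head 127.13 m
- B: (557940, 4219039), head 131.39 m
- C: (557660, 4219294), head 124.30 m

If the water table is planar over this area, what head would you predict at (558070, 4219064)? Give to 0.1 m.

Differences from A: to B (Δx, Δy, Δh) = (15, -305, +4.26); to C = (-265, -50, -2.83).
Determinant of the coordinate differences = 15·(-50) − (-265)·(-305) = -81575.
∂h/∂x = [(+4.26)·(-50) − (-2.83)·(-305)] / -81575 = +0.01319
∂h/∂y = [15·(-2.83) − (-265)·(+4.26)] / -81575 = -0.01332
h(558070, 4219064) = 127.13 + (+0.01319)·(145) + (-0.01332)·(-280) = 127.13 +1.913 +3.729 = 132.772 m.

132.8 m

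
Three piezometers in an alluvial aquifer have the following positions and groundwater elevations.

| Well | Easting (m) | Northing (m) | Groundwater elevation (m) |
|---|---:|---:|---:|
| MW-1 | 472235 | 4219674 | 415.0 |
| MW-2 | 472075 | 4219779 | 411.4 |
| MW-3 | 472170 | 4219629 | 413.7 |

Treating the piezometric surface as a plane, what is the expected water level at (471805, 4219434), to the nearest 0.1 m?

Differences from MW-1: to MW-2 (Δx, Δy, Δh) = (-160, 105, -3.6); to MW-3 = (-65, -45, -1.3).
Determinant of the coordinate differences = (-160)·(-45) − (-65)·105 = 14025.
∂h/∂x = [(-3.6)·(-45) − (-1.3)·105] / 14025 = +0.02128
∂h/∂y = [(-160)·(-1.3) − (-65)·(-3.6)] / 14025 = -0.001854
h(471805, 4219434) = 415.0 + (+0.02128)·(-430) + (-0.001854)·(-240) = 415.0 -9.152 +0.445 = 406.293 m.

406.3 m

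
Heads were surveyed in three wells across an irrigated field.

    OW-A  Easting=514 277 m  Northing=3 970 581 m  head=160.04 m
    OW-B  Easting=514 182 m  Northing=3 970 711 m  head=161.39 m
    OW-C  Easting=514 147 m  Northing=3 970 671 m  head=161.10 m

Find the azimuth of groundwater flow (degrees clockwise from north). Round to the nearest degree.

Differences from OW-A: to OW-B (Δx, Δy, Δh) = (-95, 130, +1.35); to OW-C = (-130, 90, +1.06).
Solve a·Δx + b·Δy = Δh: det = (-95)·90 − (-130)·130 = 8350.
∂h/∂x = [(+1.35)·90 − (+1.06)·130] / 8350 = -0.001952
∂h/∂y = [(-95)·(+1.06) − (-130)·(+1.35)] / 8350 = +0.008958
Flow direction (−∇h) has components (+0.001952 E, -0.008958 N).
Azimuth = atan2(E, N) = atan2(+0.001952, -0.008958) = 167.7° ≈ 168°.

168°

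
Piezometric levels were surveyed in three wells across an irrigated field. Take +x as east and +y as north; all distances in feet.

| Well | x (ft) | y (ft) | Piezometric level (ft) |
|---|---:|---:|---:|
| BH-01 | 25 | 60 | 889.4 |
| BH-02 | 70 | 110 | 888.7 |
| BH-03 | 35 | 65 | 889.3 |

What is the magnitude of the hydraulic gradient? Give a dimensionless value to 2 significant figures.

0.011

Taking BH-01 as reference: BH-02−BH-01 = (45, 50, -0.7); BH-03−BH-01 = (10, 5, -0.1).
Determinant of the coordinate differences = 45·5 − 10·50 = -275.
∂h/∂x = [(-0.7)·5 − (-0.1)·50] / -275 = -0.005455
∂h/∂y = [45·(-0.1) − 10·(-0.7)] / -275 = -0.009091
|∇h| = √(-0.005455² + -0.009091²) = 0.0106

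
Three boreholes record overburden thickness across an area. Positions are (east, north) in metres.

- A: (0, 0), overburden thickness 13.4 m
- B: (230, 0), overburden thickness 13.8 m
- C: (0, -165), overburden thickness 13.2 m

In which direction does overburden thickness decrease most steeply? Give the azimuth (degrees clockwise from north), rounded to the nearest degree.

∂d/∂x = (13.8 − 13.4) / (230 − 0) = +0.001739
∂d/∂y = (13.2 − 13.4) / (-165 − 0) = +0.001212
Steepest decrease is along −∇f: components (-0.001739 E, -0.001212 N).
Azimuth = atan2(-0.001739, -0.001212) = 235.1° ≈ 235°.

235°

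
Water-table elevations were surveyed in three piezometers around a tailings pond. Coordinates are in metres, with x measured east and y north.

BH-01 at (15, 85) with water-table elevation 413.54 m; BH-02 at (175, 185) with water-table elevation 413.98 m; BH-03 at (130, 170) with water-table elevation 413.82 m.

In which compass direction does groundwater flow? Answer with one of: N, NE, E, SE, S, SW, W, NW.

Taking BH-01 as reference: BH-02−BH-01 = (160, 100, +0.44); BH-03−BH-01 = (115, 85, +0.28).
Determinant of the coordinate differences = 160·85 − 115·100 = 2100.
∂h/∂x = [(+0.44)·85 − (+0.28)·100] / 2100 = +0.004476
∂h/∂y = [160·(+0.28) − 115·(+0.44)] / 2100 = -0.002762
Flow = −∇h = (-0.004476 east, +0.002762 north), which points northwest.

NW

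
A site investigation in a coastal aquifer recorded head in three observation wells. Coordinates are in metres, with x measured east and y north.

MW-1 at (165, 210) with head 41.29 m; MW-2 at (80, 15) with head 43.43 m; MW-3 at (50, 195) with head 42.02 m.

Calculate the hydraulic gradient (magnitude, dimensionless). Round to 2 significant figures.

0.010

With h = a·x + b·y + c and MW-1 as origin, the differences give:
  (-85)·a + (-195)·b = +2.14
  (-115)·a + (-15)·b = +0.73
Eliminate b (×(-15) and ×(-195), subtract): -21150·a = 110.250 → a = ∂h/∂x = -0.005213
Back-substitute: b = ∂h/∂y = -0.008702.
|∇h| = √(-0.005213² + -0.008702²) = 0.01014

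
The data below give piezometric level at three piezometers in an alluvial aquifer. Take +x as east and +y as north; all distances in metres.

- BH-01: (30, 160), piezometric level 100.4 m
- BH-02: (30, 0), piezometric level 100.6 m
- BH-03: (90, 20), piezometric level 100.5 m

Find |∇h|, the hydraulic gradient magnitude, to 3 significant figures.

0.00177

With h = a·x + b·y + c and BH-01 as origin, the differences give:
  0·a + (-160)·b = +0.2
  60·a + (-140)·b = +0.1
Eliminate b (×(-140) and ×(-160), subtract): 9600·a = -12.00 → a = ∂h/∂x = -0.001250
Back-substitute: b = ∂h/∂y = -0.001250.
|∇h| = √(-0.001250² + -0.001250²) = 0.001768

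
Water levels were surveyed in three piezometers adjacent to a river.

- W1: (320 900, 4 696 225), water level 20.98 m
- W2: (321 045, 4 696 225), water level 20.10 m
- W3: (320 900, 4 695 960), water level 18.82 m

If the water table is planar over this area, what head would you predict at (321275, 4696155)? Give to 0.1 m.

18.1 m

∂h/∂x = (20.10 − 20.98) / (321045 − 320900) = -0.006069
∂h/∂y = (18.82 − 20.98) / (4695960 − 4696225) = +0.008151
h(321275, 4696155) = 20.98 + (-0.006069)·(375) + (+0.008151)·(-70) = 20.98 -2.276 -0.571 = 18.134 m.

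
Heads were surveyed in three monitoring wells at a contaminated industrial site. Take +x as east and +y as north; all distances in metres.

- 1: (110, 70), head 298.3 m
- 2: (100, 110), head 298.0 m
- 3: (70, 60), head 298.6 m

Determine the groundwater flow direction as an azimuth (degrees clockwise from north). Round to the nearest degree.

Three-point gradient (reference 1): Δ to 2 = (-10, 40, -0.3), Δ to 3 = (-40, -10, +0.3).
∂h/∂x = -0.005294, ∂h/∂y = -0.008824 (det = 1700).
Flow direction (−∇h) has components (+0.005294 E, +0.008824 N).
Azimuth = atan2(E, N) = atan2(+0.005294, +0.008824) = 31.0° ≈ 031°.

031°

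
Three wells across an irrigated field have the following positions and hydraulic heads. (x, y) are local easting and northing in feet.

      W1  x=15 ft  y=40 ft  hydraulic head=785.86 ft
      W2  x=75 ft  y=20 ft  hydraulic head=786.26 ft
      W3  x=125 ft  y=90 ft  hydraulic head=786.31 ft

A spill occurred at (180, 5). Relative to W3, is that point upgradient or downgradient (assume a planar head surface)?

Differences from W1: to W2 (Δx, Δy, Δh) = (60, -20, +0.40); to W3 = (110, 50, +0.45).
Determinant of the coordinate differences = 60·50 − 110·(-20) = 5200.
∂h/∂x = [(+0.40)·50 − (+0.45)·(-20)] / 5200 = +0.005577
∂h/∂y = [60·(+0.45) − 110·(+0.40)] / 5200 = -0.003269
Head at (180, 5) = 785.86 + (+0.005577)·(165) + (-0.003269)·(-35) = 786.89 ft.
That is higher than the 786.31 ft at W3, so the point is upgradient.

upgradient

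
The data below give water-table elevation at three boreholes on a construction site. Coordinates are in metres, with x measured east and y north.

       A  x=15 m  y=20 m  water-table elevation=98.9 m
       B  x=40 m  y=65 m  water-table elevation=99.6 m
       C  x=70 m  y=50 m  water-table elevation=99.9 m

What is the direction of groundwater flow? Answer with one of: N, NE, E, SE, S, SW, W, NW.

SW

With h = a·x + b·y + c and A as origin, the differences give:
  25·a + 45·b = +0.7
  55·a + 30·b = +1.0
Eliminate b (×30 and ×45, subtract): -1725·a = -24.00 → a = ∂h/∂x = +0.01391
Back-substitute: b = ∂h/∂y = +0.007826.
Flow = −∇h = (-0.01391 east, -0.007826 north), which points southwest.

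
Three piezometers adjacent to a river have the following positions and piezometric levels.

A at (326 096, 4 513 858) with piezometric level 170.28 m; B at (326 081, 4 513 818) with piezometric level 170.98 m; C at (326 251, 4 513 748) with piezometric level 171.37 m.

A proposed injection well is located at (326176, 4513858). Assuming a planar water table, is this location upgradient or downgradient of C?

With h = a·x + b·y + c and A as origin, the differences give:
  (-15)·a + (-40)·b = +0.70
  155·a + (-110)·b = +1.09
Eliminate b (×(-110) and ×(-40), subtract): 7850·a = -33.400 → a = ∂h/∂x = -0.004255
Back-substitute: b = ∂h/∂y = -0.01590.
Head at (326176, 4513858) = 170.28 + (-0.004255)·(80) + (-0.01590)·(0) = 169.94 m.
That is lower than the 171.37 m at C, so the point is downgradient.

downgradient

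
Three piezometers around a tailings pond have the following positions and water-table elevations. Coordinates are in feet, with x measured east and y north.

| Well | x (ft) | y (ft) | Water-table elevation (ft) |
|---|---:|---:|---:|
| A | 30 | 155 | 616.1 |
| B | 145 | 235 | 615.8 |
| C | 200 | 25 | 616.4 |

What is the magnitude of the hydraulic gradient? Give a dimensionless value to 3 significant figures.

With h = a·x + b·y + c and A as origin, the differences give:
  115·a + 80·b = -0.3
  170·a + (-130)·b = +0.3
Eliminate b (×(-130) and ×80, subtract): -28550·a = 15.00 → a = ∂h/∂x = -0.0005254
Back-substitute: b = ∂h/∂y = -0.002995.
|∇h| = √(-0.0005254² + -0.002995²) = 0.003041

0.00304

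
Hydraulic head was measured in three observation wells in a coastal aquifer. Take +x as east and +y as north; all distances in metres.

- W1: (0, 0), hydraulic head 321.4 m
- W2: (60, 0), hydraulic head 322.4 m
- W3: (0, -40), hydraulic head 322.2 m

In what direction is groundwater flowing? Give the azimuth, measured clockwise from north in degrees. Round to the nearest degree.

320°

∂h/∂x = (322.4 − 321.4) / (60 − 0) = +0.01667
∂h/∂y = (322.2 − 321.4) / (-40 − 0) = -0.02000
Flow direction (−∇h) has components (-0.01667 E, +0.02000 N).
Azimuth = atan2(E, N) = atan2(-0.01667, +0.02000) = 320.2° ≈ 320°.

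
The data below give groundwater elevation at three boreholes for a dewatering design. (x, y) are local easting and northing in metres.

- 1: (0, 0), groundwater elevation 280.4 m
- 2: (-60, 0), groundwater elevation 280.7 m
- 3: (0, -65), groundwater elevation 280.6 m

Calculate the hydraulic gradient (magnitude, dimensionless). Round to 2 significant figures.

0.0059

∂h/∂x = (280.7 − 280.4) / (-60 − 0) = -0.005000
∂h/∂y = (280.6 − 280.4) / (-65 − 0) = -0.003077
|∇h| = √(-0.005000² + -0.003077²) = 0.005871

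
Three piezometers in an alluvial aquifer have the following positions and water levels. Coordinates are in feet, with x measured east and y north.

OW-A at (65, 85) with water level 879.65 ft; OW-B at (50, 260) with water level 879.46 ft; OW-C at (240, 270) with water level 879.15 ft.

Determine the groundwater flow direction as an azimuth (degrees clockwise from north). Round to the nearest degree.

Differences from OW-A: to OW-B (Δx, Δy, Δh) = (-15, 175, -0.19); to OW-C = (175, 185, -0.50).
Determinant of the coordinate differences = (-15)·185 − 175·175 = -33400.
∂h/∂x = [(-0.19)·185 − (-0.50)·175] / -33400 = -0.001567
∂h/∂y = [(-15)·(-0.50) − 175·(-0.19)] / -33400 = -0.001220
Flow direction (−∇h) has components (+0.001567 E, +0.001220 N).
Azimuth = atan2(E, N) = atan2(+0.001567, +0.001220) = 52.1° ≈ 052°.

052°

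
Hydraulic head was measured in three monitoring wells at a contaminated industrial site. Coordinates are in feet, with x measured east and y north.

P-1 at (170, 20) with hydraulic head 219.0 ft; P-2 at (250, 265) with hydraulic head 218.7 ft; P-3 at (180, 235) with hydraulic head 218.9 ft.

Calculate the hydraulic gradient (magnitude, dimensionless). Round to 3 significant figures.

0.00273

Taking P-1 as reference: P-2−P-1 = (80, 245, -0.3); P-3−P-1 = (10, 215, -0.1).
Solve a·Δx + b·Δy = Δh: det = 80·215 − 10·245 = 14750.
∂h/∂x = [(-0.3)·215 − (-0.1)·245] / 14750 = -0.002712
∂h/∂y = [80·(-0.1) − 10·(-0.3)] / 14750 = -0.0003390
|∇h| = √(-0.002712² + -0.0003390²) = 0.002733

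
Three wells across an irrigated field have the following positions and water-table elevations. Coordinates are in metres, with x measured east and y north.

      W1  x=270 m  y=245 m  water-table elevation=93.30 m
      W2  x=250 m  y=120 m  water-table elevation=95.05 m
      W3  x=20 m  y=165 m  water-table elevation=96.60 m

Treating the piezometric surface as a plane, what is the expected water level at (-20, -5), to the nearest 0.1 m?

99.1 m

Taking W1 as reference: W2−W1 = (-20, -125, +1.75); W3−W1 = (-250, -80, +3.30).
Determinant of the coordinate differences = (-20)·(-80) − (-250)·(-125) = -29650.
∂h/∂x = [(+1.75)·(-80) − (+3.30)·(-125)] / -29650 = -0.009191
∂h/∂y = [(-20)·(+3.30) − (-250)·(+1.75)] / -29650 = -0.01253
h(-20, -5) = 93.30 + (-0.009191)·(-290) + (-0.01253)·(-250) = 93.30 +2.665 +3.132 = 99.098 m.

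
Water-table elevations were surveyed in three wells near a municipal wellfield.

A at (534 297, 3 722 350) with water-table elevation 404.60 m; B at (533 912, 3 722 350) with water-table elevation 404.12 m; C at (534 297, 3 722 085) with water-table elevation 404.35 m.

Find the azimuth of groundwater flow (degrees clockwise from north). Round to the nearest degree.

233°

∂h/∂x = (404.12 − 404.60) / (533912 − 534297) = +0.001247
∂h/∂y = (404.35 − 404.60) / (3722085 − 3722350) = +0.0009434
Flow direction (−∇h) has components (-0.001247 E, -0.0009434 N).
Azimuth = atan2(E, N) = atan2(-0.001247, -0.0009434) = 232.9° ≈ 233°.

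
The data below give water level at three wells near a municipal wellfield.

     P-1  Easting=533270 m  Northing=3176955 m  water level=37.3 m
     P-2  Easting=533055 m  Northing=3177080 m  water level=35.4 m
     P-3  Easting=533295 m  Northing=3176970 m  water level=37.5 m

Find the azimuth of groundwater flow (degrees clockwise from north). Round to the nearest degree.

275°

With h = a·x + b·y + c and P-1 as origin, the differences give:
  (-215)·a + 125·b = -1.9
  25·a + 15·b = +0.2
Eliminate b (×15 and ×125, subtract): -6350·a = -53.50 → a = ∂h/∂x = +0.008425
Back-substitute: b = ∂h/∂y = -0.0007087.
Flow direction (−∇h) has components (-0.008425 E, +0.0007087 N).
Azimuth = atan2(E, N) = atan2(-0.008425, +0.0007087) = 274.8° ≈ 275°.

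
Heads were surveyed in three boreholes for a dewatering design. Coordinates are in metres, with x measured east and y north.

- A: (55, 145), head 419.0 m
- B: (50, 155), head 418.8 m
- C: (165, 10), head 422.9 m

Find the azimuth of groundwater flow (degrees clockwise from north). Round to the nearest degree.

Taking A as reference: B−A = (-5, 10, -0.2); C−A = (110, -135, +3.9).
Solve a·Δx + b·Δy = Δh: det = (-5)·(-135) − 110·10 = -425.
∂h/∂x = [(-0.2)·(-135) − (+3.9)·10] / -425 = +0.02824
∂h/∂y = [(-5)·(+3.9) − 110·(-0.2)] / -425 = -0.005882
Flow direction (−∇h) has components (-0.02824 E, +0.005882 N).
Azimuth = atan2(E, N) = atan2(-0.02824, +0.005882) = 281.8° ≈ 282°.

282°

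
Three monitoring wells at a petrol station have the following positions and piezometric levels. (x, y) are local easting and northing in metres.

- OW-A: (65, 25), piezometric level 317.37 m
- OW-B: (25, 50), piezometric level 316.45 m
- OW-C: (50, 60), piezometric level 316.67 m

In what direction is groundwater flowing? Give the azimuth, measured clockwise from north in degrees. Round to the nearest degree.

Taking OW-A as reference: OW-B−OW-A = (-40, 25, -0.92); OW-C−OW-A = (-15, 35, -0.70).
Determinant of the coordinate differences = (-40)·35 − (-15)·25 = -1025.
∂h/∂x = [(-0.92)·35 − (-0.70)·25] / -1025 = +0.01434
∂h/∂y = [(-40)·(-0.70) − (-15)·(-0.92)] / -1025 = -0.01385
Flow direction (−∇h) has components (-0.01434 E, +0.01385 N).
Azimuth = atan2(E, N) = atan2(-0.01434, +0.01385) = 314.0° ≈ 314°.

314°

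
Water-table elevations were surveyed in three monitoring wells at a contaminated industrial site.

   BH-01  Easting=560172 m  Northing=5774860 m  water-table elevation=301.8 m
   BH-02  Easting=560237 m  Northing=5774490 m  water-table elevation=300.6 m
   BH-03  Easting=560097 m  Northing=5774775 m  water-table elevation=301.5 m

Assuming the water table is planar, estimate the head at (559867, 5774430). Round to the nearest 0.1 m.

Three-point gradient (reference BH-01): Δ to BH-02 = (65, -370, -1.2), Δ to BH-03 = (-75, -85, -0.3).
∂h/∂x = +0.0002705, ∂h/∂y = +0.003291 (det = -33275).
h(559867, 5774430) = 301.8 + (+0.0002705)·(-305) + (+0.003291)·(-430) = 301.8 -0.082 -1.415 = 300.302 m.

300.3 m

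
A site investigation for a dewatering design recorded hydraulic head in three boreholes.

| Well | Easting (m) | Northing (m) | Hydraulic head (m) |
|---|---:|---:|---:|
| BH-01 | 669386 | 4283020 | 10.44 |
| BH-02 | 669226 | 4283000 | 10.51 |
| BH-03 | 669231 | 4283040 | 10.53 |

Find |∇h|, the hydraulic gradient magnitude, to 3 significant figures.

Differences from BH-01: to BH-02 (Δx, Δy, Δh) = (-160, -20, +0.07); to BH-03 = (-155, 20, +0.09).
Determinant of the coordinate differences = (-160)·20 − (-155)·(-20) = -6300.
∂h/∂x = [(+0.07)·20 − (+0.09)·(-20)] / -6300 = -0.0005079
∂h/∂y = [(-160)·(+0.09) − (-155)·(+0.07)] / -6300 = +0.0005635
|∇h| = √(-0.0005079² + 0.0005635²) = 0.0007586

0.000759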